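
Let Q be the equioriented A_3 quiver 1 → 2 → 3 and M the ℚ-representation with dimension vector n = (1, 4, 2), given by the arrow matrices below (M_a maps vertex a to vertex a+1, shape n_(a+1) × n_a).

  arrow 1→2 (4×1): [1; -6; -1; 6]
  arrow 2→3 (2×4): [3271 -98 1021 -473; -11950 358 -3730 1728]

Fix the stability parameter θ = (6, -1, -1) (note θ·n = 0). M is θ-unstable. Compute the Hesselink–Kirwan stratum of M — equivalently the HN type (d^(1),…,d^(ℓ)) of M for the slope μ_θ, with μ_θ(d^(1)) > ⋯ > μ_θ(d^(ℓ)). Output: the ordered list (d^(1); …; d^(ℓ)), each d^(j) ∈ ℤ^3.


Interval decomposition of M: I[1,2], I[2,2], I[2,3]^2.
HN type (ℓ=2): μ^(1)=5/2; μ^(2)=-1

((1, 1, 0); (0, 3, 2))


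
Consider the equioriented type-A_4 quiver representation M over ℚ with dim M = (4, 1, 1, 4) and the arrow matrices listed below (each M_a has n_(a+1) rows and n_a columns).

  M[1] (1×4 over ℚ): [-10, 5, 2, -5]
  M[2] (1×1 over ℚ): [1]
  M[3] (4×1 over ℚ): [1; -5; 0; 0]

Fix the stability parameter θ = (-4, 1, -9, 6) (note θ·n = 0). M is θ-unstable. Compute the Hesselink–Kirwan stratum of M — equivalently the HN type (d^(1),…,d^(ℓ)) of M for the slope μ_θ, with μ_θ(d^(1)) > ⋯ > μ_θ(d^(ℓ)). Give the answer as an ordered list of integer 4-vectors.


Interval decomposition of M: I[1,1]^3, I[1,4], I[4,4]^3.
HN type (ℓ=2): μ^(1)=6; μ^(2)=-4

((0, 0, 0, 4); (4, 1, 1, 0))


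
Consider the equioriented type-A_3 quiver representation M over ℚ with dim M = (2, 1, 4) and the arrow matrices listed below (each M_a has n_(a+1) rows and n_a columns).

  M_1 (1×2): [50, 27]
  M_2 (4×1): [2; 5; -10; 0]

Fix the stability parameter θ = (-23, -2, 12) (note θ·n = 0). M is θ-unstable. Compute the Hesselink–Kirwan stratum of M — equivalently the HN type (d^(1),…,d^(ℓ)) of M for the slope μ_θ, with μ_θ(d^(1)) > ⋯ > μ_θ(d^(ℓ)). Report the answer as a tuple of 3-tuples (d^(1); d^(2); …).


Interval decomposition of M: I[1,1], I[1,3], I[3,3]^3.
HN type (ℓ=3): μ^(1)=12; μ^(2)=-2; μ^(3)=-23

((0, 0, 4); (0, 1, 0); (2, 0, 0))


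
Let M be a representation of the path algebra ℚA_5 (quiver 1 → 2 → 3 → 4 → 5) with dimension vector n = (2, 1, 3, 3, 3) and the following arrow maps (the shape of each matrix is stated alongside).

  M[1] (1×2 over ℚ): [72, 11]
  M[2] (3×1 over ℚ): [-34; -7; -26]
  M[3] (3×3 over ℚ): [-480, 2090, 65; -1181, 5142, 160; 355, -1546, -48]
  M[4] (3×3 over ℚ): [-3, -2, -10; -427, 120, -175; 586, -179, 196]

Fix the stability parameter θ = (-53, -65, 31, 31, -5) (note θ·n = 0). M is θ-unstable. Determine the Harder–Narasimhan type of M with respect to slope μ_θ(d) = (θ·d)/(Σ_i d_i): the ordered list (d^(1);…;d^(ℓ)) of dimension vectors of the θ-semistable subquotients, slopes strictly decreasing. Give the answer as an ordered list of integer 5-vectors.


Barcode: M ≅ I[1,1], I[1,3], I[3,5]^2, I[4,5]. HN layers by μ_θ (5 steps, strictly decreasing):
  μ^(1)=31; μ^(2)=19; μ^(3)=13; μ^(4)=-53; μ^(5)=-59

((0, 0, 1, 0, 0); (0, 0, 2, 2, 2); (0, 0, 0, 1, 1); (1, 0, 0, 0, 0); (1, 1, 0, 0, 0))


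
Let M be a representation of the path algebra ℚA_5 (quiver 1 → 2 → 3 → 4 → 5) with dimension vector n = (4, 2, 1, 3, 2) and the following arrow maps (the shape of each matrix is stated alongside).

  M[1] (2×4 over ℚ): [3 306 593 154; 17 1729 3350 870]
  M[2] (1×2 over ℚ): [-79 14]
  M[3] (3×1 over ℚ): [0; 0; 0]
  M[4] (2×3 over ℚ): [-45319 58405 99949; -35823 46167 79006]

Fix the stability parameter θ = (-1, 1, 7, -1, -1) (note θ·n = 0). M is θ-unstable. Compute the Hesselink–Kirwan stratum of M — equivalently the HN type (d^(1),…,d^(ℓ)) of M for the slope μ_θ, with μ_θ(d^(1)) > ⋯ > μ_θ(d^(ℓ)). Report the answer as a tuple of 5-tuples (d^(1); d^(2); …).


Barcode: M ≅ I[1,1]^2, I[1,2], I[1,3], I[4,4], I[4,5]^2. HN layers by μ_θ (3 steps, strictly decreasing):
  μ^(1)=7; μ^(2)=1; μ^(3)=-1

((0, 0, 1, 0, 0); (0, 2, 0, 0, 0); (4, 0, 0, 3, 2))


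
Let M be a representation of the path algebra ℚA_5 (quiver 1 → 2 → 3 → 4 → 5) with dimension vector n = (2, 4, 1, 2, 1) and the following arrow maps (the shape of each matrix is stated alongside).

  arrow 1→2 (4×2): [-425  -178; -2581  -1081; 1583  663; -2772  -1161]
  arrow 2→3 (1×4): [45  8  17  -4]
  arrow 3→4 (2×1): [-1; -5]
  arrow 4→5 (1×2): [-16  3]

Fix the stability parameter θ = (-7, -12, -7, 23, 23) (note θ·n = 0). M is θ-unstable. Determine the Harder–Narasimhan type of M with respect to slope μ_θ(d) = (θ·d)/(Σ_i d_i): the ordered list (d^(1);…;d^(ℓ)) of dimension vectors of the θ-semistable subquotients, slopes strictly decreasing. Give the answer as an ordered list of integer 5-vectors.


Via rank(M_{q-1}∘⋯∘M_p): M ≅ I[1,2], I[1,5], I[2,2]^2, I[4,4].
μ_θ-semistable layers: μ^(1)=23; μ^(2)=-7; μ^(3)=-19/2; μ^(4)=-12

((0, 0, 0, 2, 1); (0, 0, 1, 0, 0); (2, 2, 0, 0, 0); (0, 2, 0, 0, 0))


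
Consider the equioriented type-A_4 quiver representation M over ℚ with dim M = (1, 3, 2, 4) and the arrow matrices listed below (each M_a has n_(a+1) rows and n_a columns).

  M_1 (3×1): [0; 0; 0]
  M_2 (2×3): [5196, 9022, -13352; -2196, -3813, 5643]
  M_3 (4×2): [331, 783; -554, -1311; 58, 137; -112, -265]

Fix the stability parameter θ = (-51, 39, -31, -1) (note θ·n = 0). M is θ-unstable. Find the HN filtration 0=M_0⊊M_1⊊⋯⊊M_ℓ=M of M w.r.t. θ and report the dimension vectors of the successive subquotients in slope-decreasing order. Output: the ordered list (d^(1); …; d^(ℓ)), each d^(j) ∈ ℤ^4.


Barcode: M ≅ I[1,1], I[2,2], I[2,4]^2, I[4,4]^2. HN layers by μ_θ (4 steps, strictly decreasing):
  μ^(1)=39; μ^(2)=7/3; μ^(3)=-1; μ^(4)=-51

((0, 1, 0, 0); (0, 2, 2, 2); (0, 0, 0, 2); (1, 0, 0, 0))


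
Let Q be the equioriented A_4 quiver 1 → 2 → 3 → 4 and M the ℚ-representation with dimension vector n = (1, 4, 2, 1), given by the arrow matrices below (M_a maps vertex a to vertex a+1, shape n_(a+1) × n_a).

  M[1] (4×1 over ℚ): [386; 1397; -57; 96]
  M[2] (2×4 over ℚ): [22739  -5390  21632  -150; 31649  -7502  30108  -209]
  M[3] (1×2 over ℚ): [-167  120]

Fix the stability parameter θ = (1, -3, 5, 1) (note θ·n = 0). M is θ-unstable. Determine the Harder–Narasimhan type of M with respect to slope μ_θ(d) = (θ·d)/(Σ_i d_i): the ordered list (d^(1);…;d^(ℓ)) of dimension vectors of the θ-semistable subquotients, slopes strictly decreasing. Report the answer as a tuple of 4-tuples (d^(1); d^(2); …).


Interval decomposition of M: I[1,2], I[2,2], I[2,3], I[2,4].
HN type (ℓ=4): μ^(1)=5; μ^(2)=3; μ^(3)=-1; μ^(4)=-3

((0, 0, 1, 0); (0, 0, 1, 1); (1, 1, 0, 0); (0, 3, 0, 0))


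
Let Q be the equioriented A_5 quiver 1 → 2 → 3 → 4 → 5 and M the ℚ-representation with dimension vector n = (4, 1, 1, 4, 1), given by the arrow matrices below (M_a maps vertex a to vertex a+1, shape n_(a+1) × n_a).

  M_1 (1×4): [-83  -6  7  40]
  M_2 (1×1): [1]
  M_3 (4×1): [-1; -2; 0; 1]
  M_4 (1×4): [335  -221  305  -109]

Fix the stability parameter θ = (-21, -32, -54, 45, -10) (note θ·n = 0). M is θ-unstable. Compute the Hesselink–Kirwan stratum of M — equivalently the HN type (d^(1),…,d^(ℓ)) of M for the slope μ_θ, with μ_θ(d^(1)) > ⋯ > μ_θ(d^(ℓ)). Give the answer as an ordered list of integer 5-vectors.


Via rank(M_{q-1}∘⋯∘M_p): M ≅ I[1,1]^3, I[1,5], I[4,4]^3.
μ_θ-semistable layers: μ^(1)=45; μ^(2)=35/2; μ^(3)=-21; μ^(4)=-107/3

((0, 0, 0, 3, 0); (0, 0, 0, 1, 1); (3, 0, 0, 0, 0); (1, 1, 1, 0, 0))


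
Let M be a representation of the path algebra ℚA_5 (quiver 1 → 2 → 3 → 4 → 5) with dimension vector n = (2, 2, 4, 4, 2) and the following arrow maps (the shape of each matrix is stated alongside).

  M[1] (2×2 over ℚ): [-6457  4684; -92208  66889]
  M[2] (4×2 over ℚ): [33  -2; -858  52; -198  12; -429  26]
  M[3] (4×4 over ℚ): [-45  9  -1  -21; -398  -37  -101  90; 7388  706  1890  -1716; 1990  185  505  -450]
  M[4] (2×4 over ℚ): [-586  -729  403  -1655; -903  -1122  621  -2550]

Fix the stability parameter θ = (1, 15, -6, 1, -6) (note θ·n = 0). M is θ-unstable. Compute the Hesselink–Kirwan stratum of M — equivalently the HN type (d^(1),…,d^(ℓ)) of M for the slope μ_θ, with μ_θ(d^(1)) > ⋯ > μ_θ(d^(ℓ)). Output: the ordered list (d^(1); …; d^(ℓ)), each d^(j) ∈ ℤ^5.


Interval decomposition of M: I[1,2], I[1,3], I[3,3], I[3,4], I[3,5], I[4,4], I[4,5].
HN type (ℓ=5): μ^(1)=15; μ^(2)=9/2; μ^(3)=1; μ^(4)=-5/2; μ^(5)=-6

((0, 1, 0, 0, 0); (0, 1, 1, 0, 0); (2, 0, 0, 2, 0); (0, 0, 0, 2, 2); (0, 0, 3, 0, 0))


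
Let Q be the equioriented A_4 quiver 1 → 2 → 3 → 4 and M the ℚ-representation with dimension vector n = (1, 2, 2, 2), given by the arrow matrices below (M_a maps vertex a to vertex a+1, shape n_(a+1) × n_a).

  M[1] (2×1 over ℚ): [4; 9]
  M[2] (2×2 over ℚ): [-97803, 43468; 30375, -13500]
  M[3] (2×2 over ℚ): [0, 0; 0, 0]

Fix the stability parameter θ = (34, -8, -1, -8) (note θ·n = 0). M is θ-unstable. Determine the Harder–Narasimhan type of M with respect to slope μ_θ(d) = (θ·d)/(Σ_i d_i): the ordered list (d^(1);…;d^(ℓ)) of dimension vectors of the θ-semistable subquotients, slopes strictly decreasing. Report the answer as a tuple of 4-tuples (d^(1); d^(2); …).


Barcode: M ≅ I[1,2], I[2,3], I[3,3], I[4,4]^2. HN layers by μ_θ (3 steps, strictly decreasing):
  μ^(1)=13; μ^(2)=-1; μ^(3)=-8

((1, 1, 0, 0); (0, 0, 2, 0); (0, 1, 0, 2))


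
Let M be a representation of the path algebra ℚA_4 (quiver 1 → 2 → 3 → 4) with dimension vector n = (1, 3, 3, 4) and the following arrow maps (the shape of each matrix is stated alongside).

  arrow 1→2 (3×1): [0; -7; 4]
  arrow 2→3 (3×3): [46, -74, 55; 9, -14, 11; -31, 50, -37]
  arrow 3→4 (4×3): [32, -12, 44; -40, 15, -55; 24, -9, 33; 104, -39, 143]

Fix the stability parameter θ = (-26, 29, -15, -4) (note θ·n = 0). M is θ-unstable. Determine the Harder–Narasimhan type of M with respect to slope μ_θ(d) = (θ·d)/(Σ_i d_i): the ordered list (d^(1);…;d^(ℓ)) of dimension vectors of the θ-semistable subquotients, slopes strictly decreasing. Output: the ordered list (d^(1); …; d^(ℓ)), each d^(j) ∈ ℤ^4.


Interval decomposition of M: I[1,3], I[2,2], I[2,3], I[3,4], I[4,4]^3.
HN type (ℓ=5): μ^(1)=29; μ^(2)=7; μ^(3)=-4; μ^(4)=-15; μ^(5)=-26

((0, 1, 0, 0); (0, 2, 2, 0); (0, 0, 0, 4); (0, 0, 1, 0); (1, 0, 0, 0))


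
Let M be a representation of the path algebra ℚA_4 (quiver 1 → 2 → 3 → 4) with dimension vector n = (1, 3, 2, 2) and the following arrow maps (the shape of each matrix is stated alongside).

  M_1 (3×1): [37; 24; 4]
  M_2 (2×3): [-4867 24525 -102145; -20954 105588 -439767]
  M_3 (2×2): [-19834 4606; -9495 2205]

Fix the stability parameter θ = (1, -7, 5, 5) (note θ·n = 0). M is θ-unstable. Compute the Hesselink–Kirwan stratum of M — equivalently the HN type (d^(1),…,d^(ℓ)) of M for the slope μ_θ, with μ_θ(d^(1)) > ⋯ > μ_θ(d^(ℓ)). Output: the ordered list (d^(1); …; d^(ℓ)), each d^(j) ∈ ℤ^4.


Interval decomposition of M: I[1,4], I[2,2], I[2,3], I[4,4].
HN type (ℓ=3): μ^(1)=5; μ^(2)=-3; μ^(3)=-7

((0, 0, 2, 2); (1, 1, 0, 0); (0, 2, 0, 0))


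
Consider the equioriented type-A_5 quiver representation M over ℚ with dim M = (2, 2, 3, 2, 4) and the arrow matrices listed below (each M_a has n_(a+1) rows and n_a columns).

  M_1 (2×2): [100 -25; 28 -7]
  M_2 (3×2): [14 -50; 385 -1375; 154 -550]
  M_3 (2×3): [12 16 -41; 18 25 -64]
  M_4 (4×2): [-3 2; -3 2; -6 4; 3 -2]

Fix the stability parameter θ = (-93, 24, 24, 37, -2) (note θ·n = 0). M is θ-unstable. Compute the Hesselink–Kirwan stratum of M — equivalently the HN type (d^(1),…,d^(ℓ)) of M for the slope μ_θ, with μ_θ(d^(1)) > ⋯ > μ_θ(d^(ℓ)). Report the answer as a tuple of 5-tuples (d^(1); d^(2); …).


Via rank(M_{q-1}∘⋯∘M_p): M ≅ I[1,1], I[1,2], I[2,4], I[3,3], I[3,5], I[5,5]^3.
μ_θ-semistable layers: μ^(1)=37; μ^(2)=24; μ^(3)=59/3; μ^(4)=-2; μ^(5)=-93

((0, 0, 0, 1, 0); (0, 2, 2, 0, 0); (0, 0, 1, 1, 1); (0, 0, 0, 0, 3); (2, 0, 0, 0, 0))


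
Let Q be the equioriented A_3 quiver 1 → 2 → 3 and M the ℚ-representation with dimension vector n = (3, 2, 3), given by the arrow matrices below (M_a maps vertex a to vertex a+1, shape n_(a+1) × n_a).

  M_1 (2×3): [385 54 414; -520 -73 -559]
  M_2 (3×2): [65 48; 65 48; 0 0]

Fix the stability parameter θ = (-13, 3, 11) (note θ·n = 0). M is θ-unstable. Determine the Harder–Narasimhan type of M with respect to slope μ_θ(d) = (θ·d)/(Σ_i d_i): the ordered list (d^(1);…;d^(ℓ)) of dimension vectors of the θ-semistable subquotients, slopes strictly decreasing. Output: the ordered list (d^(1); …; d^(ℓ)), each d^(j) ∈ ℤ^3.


Barcode: M ≅ I[1,1], I[1,2], I[1,3], I[3,3]^2. HN layers by μ_θ (3 steps, strictly decreasing):
  μ^(1)=11; μ^(2)=3; μ^(3)=-13

((0, 0, 3); (0, 2, 0); (3, 0, 0))


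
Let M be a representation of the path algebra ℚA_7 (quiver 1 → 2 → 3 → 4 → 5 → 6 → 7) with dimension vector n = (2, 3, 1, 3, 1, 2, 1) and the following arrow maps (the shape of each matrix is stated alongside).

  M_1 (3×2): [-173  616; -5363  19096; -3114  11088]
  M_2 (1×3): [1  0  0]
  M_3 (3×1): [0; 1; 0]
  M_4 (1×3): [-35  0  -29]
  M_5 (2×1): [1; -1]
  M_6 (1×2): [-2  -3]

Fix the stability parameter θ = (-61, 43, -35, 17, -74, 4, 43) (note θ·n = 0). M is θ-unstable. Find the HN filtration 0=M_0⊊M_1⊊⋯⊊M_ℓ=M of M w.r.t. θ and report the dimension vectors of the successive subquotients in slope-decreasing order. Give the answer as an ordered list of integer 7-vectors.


Interval decomposition of M: I[1,1], I[1,4], I[2,2]^2, I[4,4], I[4,7], I[6,6].
HN type (ℓ=5): μ^(1)=43; μ^(2)=17; μ^(3)=4; μ^(4)=-57/2; μ^(5)=-61

((0, 2, 0, 0, 0, 0, 1); (0, 0, 0, 2, 0, 0, 0); (0, 1, 1, 0, 0, 2, 0); (0, 0, 0, 1, 1, 0, 0); (2, 0, 0, 0, 0, 0, 0))


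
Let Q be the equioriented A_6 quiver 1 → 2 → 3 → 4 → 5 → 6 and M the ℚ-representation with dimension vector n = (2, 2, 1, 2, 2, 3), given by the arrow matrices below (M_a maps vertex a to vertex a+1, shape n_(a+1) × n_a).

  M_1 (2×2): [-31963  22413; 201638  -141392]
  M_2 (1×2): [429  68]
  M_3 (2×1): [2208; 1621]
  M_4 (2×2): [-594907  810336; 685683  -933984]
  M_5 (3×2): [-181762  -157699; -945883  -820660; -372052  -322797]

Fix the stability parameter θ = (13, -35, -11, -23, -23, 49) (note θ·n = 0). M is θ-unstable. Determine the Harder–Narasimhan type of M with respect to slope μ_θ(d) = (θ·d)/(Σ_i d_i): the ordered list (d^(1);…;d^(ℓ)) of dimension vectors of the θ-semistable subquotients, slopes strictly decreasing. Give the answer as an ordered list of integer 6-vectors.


Via rank(M_{q-1}∘⋯∘M_p): M ≅ I[1,2], I[1,4], I[4,6], I[5,6], I[6,6].
μ_θ-semistable layers: μ^(1)=49; μ^(2)=-11; μ^(3)=-14; μ^(4)=-23

((0, 0, 0, 0, 0, 3); (1, 1, 0, 0, 0, 0); (1, 1, 1, 1, 0, 0); (0, 0, 0, 1, 2, 0))


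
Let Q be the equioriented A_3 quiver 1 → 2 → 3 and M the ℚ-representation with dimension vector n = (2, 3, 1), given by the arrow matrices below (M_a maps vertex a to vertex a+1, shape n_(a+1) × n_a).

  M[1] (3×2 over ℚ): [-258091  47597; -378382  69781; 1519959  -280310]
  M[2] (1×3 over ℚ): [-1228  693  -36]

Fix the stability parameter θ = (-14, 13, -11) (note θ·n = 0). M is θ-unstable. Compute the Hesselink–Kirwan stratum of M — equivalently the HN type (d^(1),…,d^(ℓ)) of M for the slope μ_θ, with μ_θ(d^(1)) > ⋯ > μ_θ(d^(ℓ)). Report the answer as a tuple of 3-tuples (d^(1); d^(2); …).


Via rank(M_{q-1}∘⋯∘M_p): M ≅ I[1,2], I[1,3], I[2,2].
μ_θ-semistable layers: μ^(1)=13; μ^(2)=1; μ^(3)=-14

((0, 2, 0); (0, 1, 1); (2, 0, 0))


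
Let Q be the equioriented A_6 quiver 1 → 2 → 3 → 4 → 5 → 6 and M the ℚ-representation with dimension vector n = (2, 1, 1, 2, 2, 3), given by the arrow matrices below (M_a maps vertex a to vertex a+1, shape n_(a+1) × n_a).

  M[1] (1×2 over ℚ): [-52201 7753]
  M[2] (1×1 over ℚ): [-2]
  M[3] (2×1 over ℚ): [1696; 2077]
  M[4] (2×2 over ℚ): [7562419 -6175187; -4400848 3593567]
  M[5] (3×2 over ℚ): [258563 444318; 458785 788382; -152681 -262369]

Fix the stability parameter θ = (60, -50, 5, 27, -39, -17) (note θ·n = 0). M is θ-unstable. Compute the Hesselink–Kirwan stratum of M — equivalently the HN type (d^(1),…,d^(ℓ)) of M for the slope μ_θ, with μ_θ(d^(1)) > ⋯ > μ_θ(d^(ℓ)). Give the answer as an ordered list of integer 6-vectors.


Interval decomposition of M: I[1,1], I[1,6], I[4,6], I[6,6].
HN type (ℓ=4): μ^(1)=60; μ^(2)=-7/3; μ^(3)=-29/3; μ^(4)=-17

((1, 0, 0, 0, 0, 0); (1, 1, 1, 1, 1, 1); (0, 0, 0, 1, 1, 1); (0, 0, 0, 0, 0, 1))


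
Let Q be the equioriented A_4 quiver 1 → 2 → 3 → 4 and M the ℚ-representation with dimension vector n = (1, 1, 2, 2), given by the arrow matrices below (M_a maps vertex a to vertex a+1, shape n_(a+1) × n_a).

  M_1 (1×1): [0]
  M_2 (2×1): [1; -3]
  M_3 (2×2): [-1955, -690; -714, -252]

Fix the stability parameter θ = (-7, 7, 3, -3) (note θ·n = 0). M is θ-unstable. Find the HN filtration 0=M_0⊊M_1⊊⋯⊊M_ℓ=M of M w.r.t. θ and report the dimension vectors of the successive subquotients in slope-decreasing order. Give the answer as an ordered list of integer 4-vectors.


Via rank(M_{q-1}∘⋯∘M_p): M ≅ I[1,1], I[2,4], I[3,3], I[4,4].
μ_θ-semistable layers: μ^(1)=3; μ^(2)=7/3; μ^(3)=-3; μ^(4)=-7

((0, 0, 1, 0); (0, 1, 1, 1); (0, 0, 0, 1); (1, 0, 0, 0))


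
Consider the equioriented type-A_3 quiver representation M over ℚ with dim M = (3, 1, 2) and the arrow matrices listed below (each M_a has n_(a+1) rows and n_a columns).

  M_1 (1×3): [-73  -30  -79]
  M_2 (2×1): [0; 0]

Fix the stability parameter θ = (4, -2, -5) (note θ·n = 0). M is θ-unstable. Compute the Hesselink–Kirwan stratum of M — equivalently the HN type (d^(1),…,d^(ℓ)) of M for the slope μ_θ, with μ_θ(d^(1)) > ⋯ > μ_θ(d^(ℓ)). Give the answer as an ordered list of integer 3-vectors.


Interval decomposition of M: I[1,1]^2, I[1,2], I[3,3]^2.
HN type (ℓ=3): μ^(1)=4; μ^(2)=1; μ^(3)=-5

((2, 0, 0); (1, 1, 0); (0, 0, 2))


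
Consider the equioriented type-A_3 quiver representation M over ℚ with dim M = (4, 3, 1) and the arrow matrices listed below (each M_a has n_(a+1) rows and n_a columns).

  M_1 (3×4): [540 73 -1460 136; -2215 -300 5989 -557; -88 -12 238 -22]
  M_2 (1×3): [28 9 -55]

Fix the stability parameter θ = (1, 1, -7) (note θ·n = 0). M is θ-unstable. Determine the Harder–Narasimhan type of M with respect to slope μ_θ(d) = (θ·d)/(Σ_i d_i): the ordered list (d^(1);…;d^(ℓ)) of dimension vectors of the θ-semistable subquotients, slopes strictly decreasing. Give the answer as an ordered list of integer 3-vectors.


Interval decomposition of M: I[1,1], I[1,2]^2, I[1,3].
HN type (ℓ=2): μ^(1)=1; μ^(2)=-5/3

((3, 2, 0); (1, 1, 1))


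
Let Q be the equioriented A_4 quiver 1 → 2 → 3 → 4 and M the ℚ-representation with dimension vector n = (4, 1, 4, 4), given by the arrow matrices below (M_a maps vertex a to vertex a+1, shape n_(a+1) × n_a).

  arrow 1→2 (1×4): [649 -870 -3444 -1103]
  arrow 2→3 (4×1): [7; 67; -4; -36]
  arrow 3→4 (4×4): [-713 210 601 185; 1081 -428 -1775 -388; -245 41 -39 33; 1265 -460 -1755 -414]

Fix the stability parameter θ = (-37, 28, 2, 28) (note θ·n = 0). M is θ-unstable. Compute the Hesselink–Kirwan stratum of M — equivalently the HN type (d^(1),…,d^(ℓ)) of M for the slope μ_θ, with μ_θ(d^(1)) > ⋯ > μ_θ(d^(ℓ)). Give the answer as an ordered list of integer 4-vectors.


Barcode: M ≅ I[1,1]^3, I[1,4], I[3,3], I[3,4]^2, I[4,4]. HN layers by μ_θ (4 steps, strictly decreasing):
  μ^(1)=28; μ^(2)=15; μ^(3)=2; μ^(4)=-37

((0, 0, 0, 4); (0, 1, 1, 0); (0, 0, 3, 0); (4, 0, 0, 0))


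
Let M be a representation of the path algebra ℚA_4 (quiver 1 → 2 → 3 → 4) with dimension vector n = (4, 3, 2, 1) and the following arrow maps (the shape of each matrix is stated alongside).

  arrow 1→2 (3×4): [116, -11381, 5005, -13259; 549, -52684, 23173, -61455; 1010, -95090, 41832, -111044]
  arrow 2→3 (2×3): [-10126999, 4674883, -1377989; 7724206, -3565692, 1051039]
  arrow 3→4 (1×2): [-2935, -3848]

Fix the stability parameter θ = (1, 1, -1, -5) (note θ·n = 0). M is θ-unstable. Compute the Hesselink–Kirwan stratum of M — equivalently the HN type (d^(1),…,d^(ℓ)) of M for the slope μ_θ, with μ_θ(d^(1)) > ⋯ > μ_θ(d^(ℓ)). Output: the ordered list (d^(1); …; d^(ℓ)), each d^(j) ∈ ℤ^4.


Interval decomposition of M: I[1,1], I[1,2], I[1,3], I[1,4].
HN type (ℓ=3): μ^(1)=1; μ^(2)=1/3; μ^(3)=-1

((2, 1, 0, 0); (1, 1, 1, 0); (1, 1, 1, 1))


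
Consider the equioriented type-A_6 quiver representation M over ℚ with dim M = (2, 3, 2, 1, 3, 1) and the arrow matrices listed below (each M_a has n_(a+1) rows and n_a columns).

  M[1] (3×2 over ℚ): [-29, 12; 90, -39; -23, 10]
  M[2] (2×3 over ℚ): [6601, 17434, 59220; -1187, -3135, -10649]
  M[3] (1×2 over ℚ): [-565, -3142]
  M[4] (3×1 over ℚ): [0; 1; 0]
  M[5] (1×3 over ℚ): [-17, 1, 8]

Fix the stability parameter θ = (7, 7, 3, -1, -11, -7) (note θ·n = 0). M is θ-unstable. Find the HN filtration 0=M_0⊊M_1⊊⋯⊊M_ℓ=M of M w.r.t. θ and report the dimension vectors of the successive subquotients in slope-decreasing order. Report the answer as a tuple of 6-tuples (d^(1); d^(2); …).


Via rank(M_{q-1}∘⋯∘M_p): M ≅ I[1,3], I[1,6], I[2,2], I[5,5]^2.
μ_θ-semistable layers: μ^(1)=7; μ^(2)=17/3; μ^(3)=-1/3; μ^(4)=-11

((0, 1, 0, 0, 0, 0); (1, 1, 1, 0, 0, 0); (1, 1, 1, 1, 1, 1); (0, 0, 0, 0, 2, 0))


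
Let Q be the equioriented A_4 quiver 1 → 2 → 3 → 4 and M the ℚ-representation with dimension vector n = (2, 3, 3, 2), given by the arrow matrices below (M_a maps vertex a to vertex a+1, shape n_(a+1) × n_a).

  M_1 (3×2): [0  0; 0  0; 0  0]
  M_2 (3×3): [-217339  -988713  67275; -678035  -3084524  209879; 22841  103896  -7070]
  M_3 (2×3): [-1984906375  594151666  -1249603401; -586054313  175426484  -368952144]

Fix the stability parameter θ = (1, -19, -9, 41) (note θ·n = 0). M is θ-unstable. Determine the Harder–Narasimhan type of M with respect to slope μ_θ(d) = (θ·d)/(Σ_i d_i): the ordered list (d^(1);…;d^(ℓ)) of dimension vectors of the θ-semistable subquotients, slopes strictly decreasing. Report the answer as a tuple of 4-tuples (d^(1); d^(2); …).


Via rank(M_{q-1}∘⋯∘M_p): M ≅ I[1,1]^2, I[2,3], I[2,4]^2.
μ_θ-semistable layers: μ^(1)=41; μ^(2)=1; μ^(3)=-9; μ^(4)=-19

((0, 0, 0, 2); (2, 0, 0, 0); (0, 0, 3, 0); (0, 3, 0, 0))


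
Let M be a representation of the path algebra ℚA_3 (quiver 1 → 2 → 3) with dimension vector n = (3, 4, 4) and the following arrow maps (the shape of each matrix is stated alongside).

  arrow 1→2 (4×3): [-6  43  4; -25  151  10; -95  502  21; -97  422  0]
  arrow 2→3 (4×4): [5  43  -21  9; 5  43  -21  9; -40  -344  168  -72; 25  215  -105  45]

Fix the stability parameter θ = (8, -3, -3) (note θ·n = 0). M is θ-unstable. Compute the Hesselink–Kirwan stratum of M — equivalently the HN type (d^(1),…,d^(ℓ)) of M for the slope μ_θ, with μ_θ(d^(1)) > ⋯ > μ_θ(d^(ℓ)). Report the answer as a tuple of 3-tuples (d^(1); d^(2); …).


Via rank(M_{q-1}∘⋯∘M_p): M ≅ I[1,2]^2, I[1,3], I[2,2], I[3,3]^3.
μ_θ-semistable layers: μ^(1)=5/2; μ^(2)=2/3; μ^(3)=-3

((2, 2, 0); (1, 1, 1); (0, 1, 3))


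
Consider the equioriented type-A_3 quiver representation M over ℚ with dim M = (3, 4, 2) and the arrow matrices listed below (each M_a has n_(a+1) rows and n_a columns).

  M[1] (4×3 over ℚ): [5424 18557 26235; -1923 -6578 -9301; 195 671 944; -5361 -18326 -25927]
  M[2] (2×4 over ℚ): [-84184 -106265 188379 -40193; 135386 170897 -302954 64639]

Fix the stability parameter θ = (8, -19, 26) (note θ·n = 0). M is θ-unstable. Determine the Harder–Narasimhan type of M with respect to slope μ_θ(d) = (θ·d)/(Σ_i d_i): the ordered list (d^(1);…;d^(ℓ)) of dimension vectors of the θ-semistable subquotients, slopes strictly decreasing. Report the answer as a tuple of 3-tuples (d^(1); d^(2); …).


Via rank(M_{q-1}∘⋯∘M_p): M ≅ I[1,1], I[1,2], I[1,3], I[2,2], I[2,3].
μ_θ-semistable layers: μ^(1)=26; μ^(2)=8; μ^(3)=-11/2; μ^(4)=-19

((0, 0, 2); (1, 0, 0); (2, 2, 0); (0, 2, 0))


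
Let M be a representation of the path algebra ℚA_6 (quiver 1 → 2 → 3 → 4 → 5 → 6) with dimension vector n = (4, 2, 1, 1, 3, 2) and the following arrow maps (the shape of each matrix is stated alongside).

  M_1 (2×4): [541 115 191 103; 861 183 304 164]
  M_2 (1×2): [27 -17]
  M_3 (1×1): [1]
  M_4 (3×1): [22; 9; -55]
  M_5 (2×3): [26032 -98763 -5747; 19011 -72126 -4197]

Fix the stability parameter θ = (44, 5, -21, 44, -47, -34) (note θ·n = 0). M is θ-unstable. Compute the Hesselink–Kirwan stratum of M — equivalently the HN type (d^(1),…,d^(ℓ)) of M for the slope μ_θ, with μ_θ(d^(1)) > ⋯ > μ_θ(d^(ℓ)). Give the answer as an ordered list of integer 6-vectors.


Via rank(M_{q-1}∘⋯∘M_p): M ≅ I[1,1]^2, I[1,2], I[1,6], I[5,5], I[5,6].
μ_θ-semistable layers: μ^(1)=44; μ^(2)=49/2; μ^(3)=-3/2; μ^(4)=-34; μ^(5)=-47

((2, 0, 0, 0, 0, 0); (1, 1, 0, 0, 0, 0); (1, 1, 1, 1, 1, 1); (0, 0, 0, 0, 0, 1); (0, 0, 0, 0, 2, 0))


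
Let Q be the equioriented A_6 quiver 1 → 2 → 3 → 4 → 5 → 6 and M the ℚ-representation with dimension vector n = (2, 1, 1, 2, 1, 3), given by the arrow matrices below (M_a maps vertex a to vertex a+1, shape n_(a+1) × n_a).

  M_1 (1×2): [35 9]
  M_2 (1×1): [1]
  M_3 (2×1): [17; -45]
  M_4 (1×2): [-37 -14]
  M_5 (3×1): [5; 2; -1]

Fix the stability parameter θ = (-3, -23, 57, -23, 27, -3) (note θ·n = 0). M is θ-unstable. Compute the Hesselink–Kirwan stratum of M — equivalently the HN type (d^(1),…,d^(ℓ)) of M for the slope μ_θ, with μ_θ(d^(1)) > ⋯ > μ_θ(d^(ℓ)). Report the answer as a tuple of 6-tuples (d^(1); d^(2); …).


Interval decomposition of M: I[1,1], I[1,6], I[4,4], I[6,6]^2.
HN type (ℓ=4): μ^(1)=29/2; μ^(2)=-3; μ^(3)=-13; μ^(4)=-23

((0, 0, 1, 1, 1, 1); (1, 0, 0, 0, 0, 2); (1, 1, 0, 0, 0, 0); (0, 0, 0, 1, 0, 0))


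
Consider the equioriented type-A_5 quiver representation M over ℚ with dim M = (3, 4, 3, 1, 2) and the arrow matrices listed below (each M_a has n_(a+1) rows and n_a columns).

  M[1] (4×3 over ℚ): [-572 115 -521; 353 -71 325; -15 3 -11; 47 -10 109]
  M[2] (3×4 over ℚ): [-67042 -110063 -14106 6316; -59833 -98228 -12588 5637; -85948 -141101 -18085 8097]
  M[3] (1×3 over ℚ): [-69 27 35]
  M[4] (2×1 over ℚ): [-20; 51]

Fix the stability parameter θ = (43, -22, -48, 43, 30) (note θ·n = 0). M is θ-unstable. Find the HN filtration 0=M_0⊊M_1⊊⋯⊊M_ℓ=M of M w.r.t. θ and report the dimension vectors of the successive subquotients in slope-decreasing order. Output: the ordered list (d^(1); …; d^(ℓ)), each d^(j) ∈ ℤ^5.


Interval decomposition of M: I[1,3]^2, I[1,5], I[2,2], I[5,5].
HN type (ℓ=4): μ^(1)=73/2; μ^(2)=30; μ^(3)=-9; μ^(4)=-22

((0, 0, 0, 1, 1); (0, 0, 0, 0, 1); (3, 3, 3, 0, 0); (0, 1, 0, 0, 0))


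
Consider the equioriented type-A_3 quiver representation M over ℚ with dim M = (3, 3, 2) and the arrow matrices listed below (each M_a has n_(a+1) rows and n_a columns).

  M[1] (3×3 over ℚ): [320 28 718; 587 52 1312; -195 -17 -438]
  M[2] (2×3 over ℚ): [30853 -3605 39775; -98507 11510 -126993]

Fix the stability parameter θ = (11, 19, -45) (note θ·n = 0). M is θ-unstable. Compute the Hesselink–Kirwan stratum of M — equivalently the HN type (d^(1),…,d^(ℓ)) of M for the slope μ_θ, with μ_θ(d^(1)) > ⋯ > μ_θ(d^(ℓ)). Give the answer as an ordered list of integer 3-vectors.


Via rank(M_{q-1}∘⋯∘M_p): M ≅ I[1,2], I[1,3]^2.
μ_θ-semistable layers: μ^(1)=19; μ^(2)=11; μ^(3)=-5

((0, 1, 0); (1, 0, 0); (2, 2, 2))


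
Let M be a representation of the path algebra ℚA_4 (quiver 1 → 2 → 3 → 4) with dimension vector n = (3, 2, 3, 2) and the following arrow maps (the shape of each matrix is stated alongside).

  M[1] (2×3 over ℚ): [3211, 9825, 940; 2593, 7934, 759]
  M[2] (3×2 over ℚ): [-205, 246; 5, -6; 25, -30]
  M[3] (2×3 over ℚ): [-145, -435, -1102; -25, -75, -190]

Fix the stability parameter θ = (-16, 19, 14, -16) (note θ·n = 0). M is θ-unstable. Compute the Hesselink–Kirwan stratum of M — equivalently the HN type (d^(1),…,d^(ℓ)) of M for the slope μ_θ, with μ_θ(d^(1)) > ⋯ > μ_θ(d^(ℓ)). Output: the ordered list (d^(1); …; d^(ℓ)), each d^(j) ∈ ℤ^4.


Barcode: M ≅ I[1,1], I[1,2], I[1,3], I[3,3], I[3,4], I[4,4]. HN layers by μ_θ (5 steps, strictly decreasing):
  μ^(1)=19; μ^(2)=33/2; μ^(3)=14; μ^(4)=-1; μ^(5)=-16

((0, 1, 0, 0); (0, 1, 1, 0); (0, 0, 1, 0); (0, 0, 1, 1); (3, 0, 0, 1))


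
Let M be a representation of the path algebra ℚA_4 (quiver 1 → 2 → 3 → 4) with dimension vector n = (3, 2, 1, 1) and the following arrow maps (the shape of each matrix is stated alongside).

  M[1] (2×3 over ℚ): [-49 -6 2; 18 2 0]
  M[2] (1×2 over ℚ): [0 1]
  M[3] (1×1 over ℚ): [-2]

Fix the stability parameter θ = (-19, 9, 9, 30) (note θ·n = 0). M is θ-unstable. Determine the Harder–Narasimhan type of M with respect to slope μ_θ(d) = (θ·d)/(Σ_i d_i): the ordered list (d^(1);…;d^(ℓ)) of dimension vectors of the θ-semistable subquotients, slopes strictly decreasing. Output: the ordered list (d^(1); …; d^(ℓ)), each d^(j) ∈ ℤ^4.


Interval decomposition of M: I[1,1], I[1,2], I[1,4].
HN type (ℓ=3): μ^(1)=30; μ^(2)=9; μ^(3)=-19

((0, 0, 0, 1); (0, 2, 1, 0); (3, 0, 0, 0))


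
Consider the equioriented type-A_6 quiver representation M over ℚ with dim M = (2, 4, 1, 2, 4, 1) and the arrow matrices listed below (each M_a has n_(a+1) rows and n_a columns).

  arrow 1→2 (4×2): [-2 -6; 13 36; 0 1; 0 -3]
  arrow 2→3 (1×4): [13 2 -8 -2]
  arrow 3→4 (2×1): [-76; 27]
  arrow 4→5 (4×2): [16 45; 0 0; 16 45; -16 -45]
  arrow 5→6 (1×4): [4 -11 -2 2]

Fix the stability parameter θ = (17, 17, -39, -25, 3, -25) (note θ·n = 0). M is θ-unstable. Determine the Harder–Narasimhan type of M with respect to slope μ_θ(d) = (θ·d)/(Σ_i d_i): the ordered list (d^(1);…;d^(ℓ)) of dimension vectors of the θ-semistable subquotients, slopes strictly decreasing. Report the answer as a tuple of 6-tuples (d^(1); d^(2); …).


Interval decomposition of M: I[1,2], I[1,5], I[2,2]^2, I[4,4], I[5,5]^2, I[5,6].
HN type (ℓ=5): μ^(1)=17; μ^(2)=3; μ^(3)=-15/2; μ^(4)=-11; μ^(5)=-25

((1, 3, 0, 0, 0, 0); (0, 0, 0, 0, 3, 0); (1, 1, 1, 1, 0, 0); (0, 0, 0, 0, 1, 1); (0, 0, 0, 1, 0, 0))


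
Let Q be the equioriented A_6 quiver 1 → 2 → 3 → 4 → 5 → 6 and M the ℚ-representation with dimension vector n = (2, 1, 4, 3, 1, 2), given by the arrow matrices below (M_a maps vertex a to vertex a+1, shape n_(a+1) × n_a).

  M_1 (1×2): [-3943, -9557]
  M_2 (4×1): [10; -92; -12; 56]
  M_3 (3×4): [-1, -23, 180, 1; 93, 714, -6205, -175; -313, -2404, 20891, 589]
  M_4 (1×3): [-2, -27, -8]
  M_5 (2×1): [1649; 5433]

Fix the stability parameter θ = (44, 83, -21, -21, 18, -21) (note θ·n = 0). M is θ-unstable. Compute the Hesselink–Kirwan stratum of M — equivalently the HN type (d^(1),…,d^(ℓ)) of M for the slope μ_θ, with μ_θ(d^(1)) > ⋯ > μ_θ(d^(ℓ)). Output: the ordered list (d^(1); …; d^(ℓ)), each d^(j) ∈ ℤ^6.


Interval decomposition of M: I[1,1], I[1,6], I[3,3], I[3,4]^2, I[6,6].
HN type (ℓ=3): μ^(1)=44; μ^(2)=41/3; μ^(3)=-21

((1, 0, 0, 0, 0, 0); (1, 1, 1, 1, 1, 1); (0, 0, 3, 2, 0, 1))


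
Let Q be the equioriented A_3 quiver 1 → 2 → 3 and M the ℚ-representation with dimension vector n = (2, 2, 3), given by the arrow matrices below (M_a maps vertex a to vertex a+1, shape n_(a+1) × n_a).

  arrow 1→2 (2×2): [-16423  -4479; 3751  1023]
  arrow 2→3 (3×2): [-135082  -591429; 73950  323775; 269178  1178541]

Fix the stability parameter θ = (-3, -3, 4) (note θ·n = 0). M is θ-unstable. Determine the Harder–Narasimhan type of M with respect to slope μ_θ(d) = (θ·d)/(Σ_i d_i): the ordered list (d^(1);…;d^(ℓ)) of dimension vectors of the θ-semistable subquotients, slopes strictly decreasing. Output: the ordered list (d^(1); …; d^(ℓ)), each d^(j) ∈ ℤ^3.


Via rank(M_{q-1}∘⋯∘M_p): M ≅ I[1,1], I[1,3], I[2,2], I[3,3]^2.
μ_θ-semistable layers: μ^(1)=4; μ^(2)=-3

((0, 0, 3); (2, 2, 0))


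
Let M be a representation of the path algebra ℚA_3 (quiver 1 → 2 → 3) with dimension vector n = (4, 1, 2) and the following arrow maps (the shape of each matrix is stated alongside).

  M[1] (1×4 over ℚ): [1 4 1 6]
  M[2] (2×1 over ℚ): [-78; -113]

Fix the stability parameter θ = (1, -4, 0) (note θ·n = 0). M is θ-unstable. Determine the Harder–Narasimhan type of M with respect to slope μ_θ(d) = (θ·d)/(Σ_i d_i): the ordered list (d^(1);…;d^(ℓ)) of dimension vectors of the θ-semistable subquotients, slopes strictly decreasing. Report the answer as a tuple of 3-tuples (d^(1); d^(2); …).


Barcode: M ≅ I[1,1]^3, I[1,3], I[3,3]. HN layers by μ_θ (3 steps, strictly decreasing):
  μ^(1)=1; μ^(2)=0; μ^(3)=-3/2

((3, 0, 0); (0, 0, 2); (1, 1, 0))


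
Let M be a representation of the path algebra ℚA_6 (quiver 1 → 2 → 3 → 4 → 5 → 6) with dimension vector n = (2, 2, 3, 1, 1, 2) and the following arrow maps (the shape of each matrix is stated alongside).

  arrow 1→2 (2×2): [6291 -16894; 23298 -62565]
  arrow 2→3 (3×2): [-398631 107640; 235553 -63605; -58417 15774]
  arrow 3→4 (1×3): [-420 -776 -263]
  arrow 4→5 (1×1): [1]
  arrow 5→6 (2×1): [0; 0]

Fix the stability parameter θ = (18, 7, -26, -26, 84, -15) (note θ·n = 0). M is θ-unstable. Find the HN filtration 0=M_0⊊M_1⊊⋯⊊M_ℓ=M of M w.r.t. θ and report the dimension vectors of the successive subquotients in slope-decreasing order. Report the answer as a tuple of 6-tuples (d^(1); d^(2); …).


Barcode: M ≅ I[1,3], I[1,5], I[3,3], I[6,6]^2. HN layers by μ_θ (5 steps, strictly decreasing):
  μ^(1)=84; μ^(2)=-1/3; μ^(3)=-27/4; μ^(4)=-15; μ^(5)=-26

((0, 0, 0, 0, 1, 0); (1, 1, 1, 0, 0, 0); (1, 1, 1, 1, 0, 0); (0, 0, 0, 0, 0, 2); (0, 0, 1, 0, 0, 0))


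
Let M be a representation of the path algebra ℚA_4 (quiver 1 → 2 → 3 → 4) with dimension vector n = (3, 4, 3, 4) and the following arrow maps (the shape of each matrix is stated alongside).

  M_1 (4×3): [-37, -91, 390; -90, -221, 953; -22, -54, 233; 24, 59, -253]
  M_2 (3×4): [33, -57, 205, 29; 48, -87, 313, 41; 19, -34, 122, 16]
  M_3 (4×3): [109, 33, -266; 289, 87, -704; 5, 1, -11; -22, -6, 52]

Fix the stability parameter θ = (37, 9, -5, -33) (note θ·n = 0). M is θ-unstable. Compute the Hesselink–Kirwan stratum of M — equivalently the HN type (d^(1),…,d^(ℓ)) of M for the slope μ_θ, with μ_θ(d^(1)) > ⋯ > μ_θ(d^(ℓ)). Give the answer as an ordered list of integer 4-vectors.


Via rank(M_{q-1}∘⋯∘M_p): M ≅ I[1,2], I[1,4]^2, I[2,4], I[4,4].
μ_θ-semistable layers: μ^(1)=23; μ^(2)=2; μ^(3)=-29/3; μ^(4)=-33

((1, 1, 0, 0); (2, 2, 2, 2); (0, 1, 1, 1); (0, 0, 0, 1))


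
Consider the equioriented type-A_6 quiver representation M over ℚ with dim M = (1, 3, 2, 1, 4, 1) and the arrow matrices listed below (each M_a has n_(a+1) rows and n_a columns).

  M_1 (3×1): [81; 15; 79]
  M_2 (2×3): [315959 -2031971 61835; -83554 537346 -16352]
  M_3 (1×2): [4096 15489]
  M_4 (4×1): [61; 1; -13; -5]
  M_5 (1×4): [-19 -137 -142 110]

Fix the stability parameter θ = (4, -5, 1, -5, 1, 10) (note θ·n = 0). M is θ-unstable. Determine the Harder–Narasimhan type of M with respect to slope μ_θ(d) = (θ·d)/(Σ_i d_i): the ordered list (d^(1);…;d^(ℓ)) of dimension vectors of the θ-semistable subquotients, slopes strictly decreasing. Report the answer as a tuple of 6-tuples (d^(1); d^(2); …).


Via rank(M_{q-1}∘⋯∘M_p): M ≅ I[1,5], I[2,2], I[2,3], I[5,5]^2, I[5,6].
μ_θ-semistable layers: μ^(1)=10; μ^(2)=1; μ^(3)=-5/4; μ^(4)=-5

((0, 0, 0, 0, 0, 1); (0, 0, 1, 0, 4, 0); (1, 1, 1, 1, 0, 0); (0, 2, 0, 0, 0, 0))


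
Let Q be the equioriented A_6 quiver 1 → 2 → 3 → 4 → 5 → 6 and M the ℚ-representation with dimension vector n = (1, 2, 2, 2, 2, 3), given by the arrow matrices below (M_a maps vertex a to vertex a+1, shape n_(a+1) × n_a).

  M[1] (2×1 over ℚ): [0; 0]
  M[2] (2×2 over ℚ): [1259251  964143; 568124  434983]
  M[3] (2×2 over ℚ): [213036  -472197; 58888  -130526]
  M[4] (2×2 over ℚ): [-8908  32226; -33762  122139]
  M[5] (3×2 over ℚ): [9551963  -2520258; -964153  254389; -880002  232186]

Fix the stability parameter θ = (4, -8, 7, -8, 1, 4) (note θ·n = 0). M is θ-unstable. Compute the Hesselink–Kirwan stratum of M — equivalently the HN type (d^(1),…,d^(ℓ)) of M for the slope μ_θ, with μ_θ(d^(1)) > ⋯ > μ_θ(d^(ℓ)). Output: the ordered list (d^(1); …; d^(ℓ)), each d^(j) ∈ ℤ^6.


Barcode: M ≅ I[1,1], I[2,3], I[2,4], I[4,6], I[5,6], I[6,6]. HN layers by μ_θ (5 steps, strictly decreasing):
  μ^(1)=7; μ^(2)=4; μ^(3)=1; μ^(4)=-1/2; μ^(5)=-8

((0, 0, 1, 0, 0, 0); (1, 0, 0, 0, 0, 3); (0, 0, 0, 0, 2, 0); (0, 0, 1, 1, 0, 0); (0, 2, 0, 1, 0, 0))


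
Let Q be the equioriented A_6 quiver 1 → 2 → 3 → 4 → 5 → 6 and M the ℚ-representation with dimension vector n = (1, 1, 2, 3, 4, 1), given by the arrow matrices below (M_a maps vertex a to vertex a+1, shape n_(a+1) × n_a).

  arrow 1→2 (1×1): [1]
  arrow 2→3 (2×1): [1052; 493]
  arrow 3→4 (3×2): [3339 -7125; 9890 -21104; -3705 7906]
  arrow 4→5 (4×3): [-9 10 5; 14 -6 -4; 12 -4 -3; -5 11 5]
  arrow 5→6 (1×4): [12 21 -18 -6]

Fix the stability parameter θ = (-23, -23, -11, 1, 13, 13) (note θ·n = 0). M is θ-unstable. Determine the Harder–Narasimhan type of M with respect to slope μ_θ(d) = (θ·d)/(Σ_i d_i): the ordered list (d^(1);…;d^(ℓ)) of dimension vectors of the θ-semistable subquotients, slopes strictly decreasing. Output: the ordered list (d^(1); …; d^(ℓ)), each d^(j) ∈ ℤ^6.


Interval decomposition of M: I[1,5], I[3,5], I[4,5], I[5,6].
HN type (ℓ=4): μ^(1)=13; μ^(2)=1; μ^(3)=-11; μ^(4)=-23

((0, 0, 0, 0, 4, 1); (0, 0, 0, 3, 0, 0); (0, 0, 2, 0, 0, 0); (1, 1, 0, 0, 0, 0))


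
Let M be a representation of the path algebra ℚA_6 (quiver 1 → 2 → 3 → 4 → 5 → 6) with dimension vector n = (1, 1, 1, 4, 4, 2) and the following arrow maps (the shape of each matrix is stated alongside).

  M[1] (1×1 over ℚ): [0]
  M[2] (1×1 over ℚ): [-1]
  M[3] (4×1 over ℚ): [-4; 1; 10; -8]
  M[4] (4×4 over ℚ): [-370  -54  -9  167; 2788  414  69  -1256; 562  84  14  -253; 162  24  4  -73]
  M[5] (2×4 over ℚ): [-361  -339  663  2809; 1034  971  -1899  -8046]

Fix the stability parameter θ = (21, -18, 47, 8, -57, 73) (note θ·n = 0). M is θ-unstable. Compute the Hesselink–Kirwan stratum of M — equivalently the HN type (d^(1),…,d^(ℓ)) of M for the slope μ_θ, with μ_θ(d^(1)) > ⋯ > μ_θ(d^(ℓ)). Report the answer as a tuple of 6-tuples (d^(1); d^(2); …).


Via rank(M_{q-1}∘⋯∘M_p): M ≅ I[1,1], I[2,4], I[4,4], I[4,6]^2, I[5,5]^2.
μ_θ-semistable layers: μ^(1)=73; μ^(2)=55/2; μ^(3)=21; μ^(4)=8; μ^(5)=-18; μ^(6)=-49/2; μ^(7)=-57

((0, 0, 0, 0, 0, 2); (0, 0, 1, 1, 0, 0); (1, 0, 0, 0, 0, 0); (0, 0, 0, 1, 0, 0); (0, 1, 0, 0, 0, 0); (0, 0, 0, 2, 2, 0); (0, 0, 0, 0, 2, 0))


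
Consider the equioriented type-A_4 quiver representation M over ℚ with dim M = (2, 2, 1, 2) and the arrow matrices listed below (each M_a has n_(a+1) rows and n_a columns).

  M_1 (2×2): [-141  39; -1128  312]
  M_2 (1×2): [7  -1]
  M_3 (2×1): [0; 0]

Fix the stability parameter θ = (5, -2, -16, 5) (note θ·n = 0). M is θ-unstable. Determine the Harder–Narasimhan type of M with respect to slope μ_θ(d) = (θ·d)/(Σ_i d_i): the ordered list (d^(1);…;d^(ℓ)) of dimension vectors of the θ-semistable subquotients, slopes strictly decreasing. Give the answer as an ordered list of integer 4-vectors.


Interval decomposition of M: I[1,1], I[1,3], I[2,2], I[4,4]^2.
HN type (ℓ=3): μ^(1)=5; μ^(2)=-2; μ^(3)=-13/3

((1, 0, 0, 2); (0, 1, 0, 0); (1, 1, 1, 0))
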